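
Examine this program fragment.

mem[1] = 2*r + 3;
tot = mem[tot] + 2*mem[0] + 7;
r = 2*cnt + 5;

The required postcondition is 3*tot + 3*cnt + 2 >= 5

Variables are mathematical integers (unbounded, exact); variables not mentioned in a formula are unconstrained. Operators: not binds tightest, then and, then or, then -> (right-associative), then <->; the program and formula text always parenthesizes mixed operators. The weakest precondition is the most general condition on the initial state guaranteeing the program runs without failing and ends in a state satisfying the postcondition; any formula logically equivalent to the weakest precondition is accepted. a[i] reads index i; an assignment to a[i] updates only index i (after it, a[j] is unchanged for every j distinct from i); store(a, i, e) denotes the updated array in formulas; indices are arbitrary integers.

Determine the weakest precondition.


Working backward. After the program, the postcondition 3*tot + 3*cnt + 2 >= 5 must hold; in canonical form it is 3*cnt + 3*tot >= 3.
Before r := 2*cnt + 5: 3*cnt + 3*tot >= 3
Before tot := mem[tot] + 2*mem[0] + 7: 6*mem[0] + 3*mem[tot] + 3*cnt >= -18
Before mem[1] := 2*r + 3: 6*mem[0] + 3*store(mem, 1, 2*r + 3)[tot] + 3*cnt >= -18
Answer: WP = 6*mem[0] + 3*store(mem, 1, 2*r + 3)[tot] + 3*cnt >= -18


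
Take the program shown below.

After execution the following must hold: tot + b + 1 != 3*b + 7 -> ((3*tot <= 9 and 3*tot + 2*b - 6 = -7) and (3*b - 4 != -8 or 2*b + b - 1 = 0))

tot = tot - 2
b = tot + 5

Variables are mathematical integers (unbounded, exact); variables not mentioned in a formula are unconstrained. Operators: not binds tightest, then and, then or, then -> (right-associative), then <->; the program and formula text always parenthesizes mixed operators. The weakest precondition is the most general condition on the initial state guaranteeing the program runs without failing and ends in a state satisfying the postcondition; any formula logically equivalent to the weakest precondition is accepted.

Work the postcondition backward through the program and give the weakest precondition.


Working backward. After the program, the postcondition tot + b + 1 != 3*b + 7 -> ((3*tot <= 9 and 3*tot + 2*b - 6 = -7) and (3*b - 4 != -8 or 2*b + b - 1 = 0)) must hold; in canonical form it is tot != 2*b + 6 -> (3*tot <= 9 and 2*b + 3*tot = -1 and (3*b != -4 or 3*b = 1)).
Before b := tot + 5: tot != -16 -> (3*tot <= 9 and 5*tot = -11 and (3*tot != -19 or 3*tot = -14))
Before tot := tot - 2: tot != -14 -> (3*tot <= 15 and 5*tot = -1 and (3*tot != -13 or 3*tot = -8))
Answer: WP = tot != -14 -> (3*tot <= 15 and 5*tot = -1 and (3*tot != -13 or 3*tot = -8))


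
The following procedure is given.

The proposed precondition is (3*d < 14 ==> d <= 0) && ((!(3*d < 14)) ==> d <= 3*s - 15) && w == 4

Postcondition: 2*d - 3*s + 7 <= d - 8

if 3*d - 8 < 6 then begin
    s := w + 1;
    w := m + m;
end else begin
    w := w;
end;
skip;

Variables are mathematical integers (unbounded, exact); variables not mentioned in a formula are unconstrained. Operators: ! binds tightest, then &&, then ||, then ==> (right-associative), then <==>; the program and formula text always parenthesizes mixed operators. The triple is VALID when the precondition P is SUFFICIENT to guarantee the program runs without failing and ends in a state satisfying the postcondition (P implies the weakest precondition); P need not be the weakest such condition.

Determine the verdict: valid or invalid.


Working backward. After the program, the postcondition 2*d - 3*s + 7 <= d - 8 must hold; in canonical form it is d <= 3*s - 15.
Before skip: d <= 3*s - 15
Then branch requires d <= 3*w - 12; else branch requires d <= 3*s - 15.
Before the if: (3*d < 14 ==> d <= 3*w - 12) && ((!(3*d < 14)) ==> d <= 3*s - 15)
The weakest precondition is (3*d < 14 ==> d <= 3*w - 12) && ((!(3*d < 14)) ==> d <= 3*s - 15).
Check whether (3*d < 14 ==> d <= 0) && ((!(3*d < 14)) ==> d <= 3*s - 15) && w == 4 implies it.
Every state satisfying the precondition satisfies the weakest precondition: the implication holds.
Answer: valid


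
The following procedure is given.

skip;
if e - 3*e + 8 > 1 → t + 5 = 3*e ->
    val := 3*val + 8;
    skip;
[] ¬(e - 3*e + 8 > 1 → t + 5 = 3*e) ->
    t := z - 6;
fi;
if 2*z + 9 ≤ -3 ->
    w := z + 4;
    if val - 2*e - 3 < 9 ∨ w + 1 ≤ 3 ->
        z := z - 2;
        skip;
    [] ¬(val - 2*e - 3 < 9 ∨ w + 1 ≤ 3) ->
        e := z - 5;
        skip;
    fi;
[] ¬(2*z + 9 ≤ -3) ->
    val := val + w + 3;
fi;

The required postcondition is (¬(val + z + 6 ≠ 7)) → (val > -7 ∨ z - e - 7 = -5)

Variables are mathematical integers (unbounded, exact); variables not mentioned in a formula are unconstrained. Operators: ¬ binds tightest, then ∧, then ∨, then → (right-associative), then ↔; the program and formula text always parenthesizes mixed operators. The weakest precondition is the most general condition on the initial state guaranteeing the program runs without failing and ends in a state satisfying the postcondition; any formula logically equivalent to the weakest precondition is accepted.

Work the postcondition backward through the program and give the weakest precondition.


Working backward. After the program, the postcondition (¬(val + z + 6 ≠ 7)) → (val > -7 ∨ z - e - 7 = -5) must hold; in canonical form it is (¬(val + z ≠ 1)) → (val > -7 ∨ z = e + 2).
Then branch requires ((val < 2*e + 12 ∨ z ≤ -2) → ((¬(val + z ≠ 3)) → (val > -7 ∨ z = e + 4))) ∧ ((¬(val < 2*e + 12 ∨ z ≤ -2)) → ((¬(val + z ≠ 1)) → val > -7)); else branch requires (¬(val + w + z ≠ -2)) → (val + w > -10 ∨ z = e + 2).
Before the if: (2*z ≤ -12 → (((val < 2*e + 12 ∨ z ≤ -2) → ((¬(val + z ≠ 3)) → (val > -7 ∨ z = e + 4))) ∧ ((¬(val < 2*e + 12 ∨ z ≤ -2)) → ((¬(val + z ≠ 1)) → val > -7)))) ∧ ((¬(2*z ≤ -12)) → ((¬(val + w + z ≠ -2)) → (val + w > -10 ∨ z = e + 2)))
Then branch requires (2*z ≤ -12 → (((3*val < 2*e + 4 ∨ z ≤ -2) → ((¬(3*val + z ≠ -5)) → (3*val > -15 ∨ z = e + 4))) ∧ ((¬(3*val < 2*e + 4 ∨ z ≤ -2)) → ((¬(3*val + z ≠ -7)) → 3*val > -15)))) ∧ ((¬(2*z ≤ -12)) → ((¬(3*val + w + z ≠ -10)) → (3*val + w > -18 ∨ z = e + 2))); else branch requires (2*z ≤ -12 → (((val < 2*e + 12 ∨ z ≤ -2) → ((¬(val + z ≠ 3)) → (val > -7 ∨ z = e + 4))) ∧ ((¬(val < 2*e + 12 ∨ z ≤ -2)) → ((¬(val + z ≠ 1)) → val > -7)))) ∧ ((¬(2*z ≤ -12)) → ((¬(val + w + z ≠ -2)) → (val + w > -10 ∨ z = e + 2))).
Before the if: ((2*e < 7 → t = 3*e - 5) → ((2*z ≤ -12 → (((3*val < 2*e + 4 ∨ z ≤ -2) → ((¬(3*val + z ≠ -5)) → (3*val > -15 ∨ z = e + 4))) ∧ ((¬(3*val < 2*e + 4 ∨ z ≤ -2)) → ((¬(3*val + z ≠ -7)) → 3*val > -15)))) ∧ ((¬(2*z ≤ -12)) → ((¬(3*val + w + z ≠ -10)) → (3*val + w > -18 ∨ z = e + 2))))) ∧ ((¬(2*e < 7 → t = 3*e - 5)) → ((2*z ≤ -12 → (((val < 2*e + 12 ∨ z ≤ -2) → ((¬(val + z ≠ 3)) → (val > -7 ∨ z = e + 4))) ∧ ((¬(val < 2*e + 12 ∨ z ≤ -2)) → ((¬(val + z ≠ 1)) → val > -7)))) ∧ ((¬(2*z ≤ -12)) → ((¬(val + w + z ≠ -2)) → (val + w > -10 ∨ z = e + 2)))))
Before skip: ((2*e < 7 → t = 3*e - 5) → ((2*z ≤ -12 → (((3*val < 2*e + 4 ∨ z ≤ -2) → ((¬(3*val + z ≠ -5)) → (3*val > -15 ∨ z = e + 4))) ∧ ((¬(3*val < 2*e + 4 ∨ z ≤ -2)) → ((¬(3*val + z ≠ -7)) → 3*val > -15)))) ∧ ((¬(2*z ≤ -12)) → ((¬(3*val + w + z ≠ -10)) → (3*val + w > -18 ∨ z = e + 2))))) ∧ ((¬(2*e < 7 → t = 3*e - 5)) → ((2*z ≤ -12 → (((val < 2*e + 12 ∨ z ≤ -2) → ((¬(val + z ≠ 3)) → (val > -7 ∨ z = e + 4))) ∧ ((¬(val < 2*e + 12 ∨ z ≤ -2)) → ((¬(val + z ≠ 1)) → val > -7)))) ∧ ((¬(2*z ≤ -12)) → ((¬(val + w + z ≠ -2)) → (val + w > -10 ∨ z = e + 2)))))
Answer: WP = ((2*e < 7 → t = 3*e - 5) → ((2*z ≤ -12 → (((3*val < 2*e + 4 ∨ z ≤ -2) → ((¬(3*val + z ≠ -5)) → (3*val > -15 ∨ z = e + 4))) ∧ ((¬(3*val < 2*e + 4 ∨ z ≤ -2)) → ((¬(3*val + z ≠ -7)) → 3*val > -15)))) ∧ ((¬(2*z ≤ -12)) → ((¬(3*val + w + z ≠ -10)) → (3*val + w > -18 ∨ z = e + 2))))) ∧ ((¬(2*e < 7 → t = 3*e - 5)) → ((2*z ≤ -12 → (((val < 2*e + 12 ∨ z ≤ -2) → ((¬(val + z ≠ 3)) → (val > -7 ∨ z = e + 4))) ∧ ((¬(val < 2*e + 12 ∨ z ≤ -2)) → ((¬(val + z ≠ 1)) → val > -7)))) ∧ ((¬(2*z ≤ -12)) → ((¬(val + w + z ≠ -2)) → (val + w > -10 ∨ z = e + 2)))))


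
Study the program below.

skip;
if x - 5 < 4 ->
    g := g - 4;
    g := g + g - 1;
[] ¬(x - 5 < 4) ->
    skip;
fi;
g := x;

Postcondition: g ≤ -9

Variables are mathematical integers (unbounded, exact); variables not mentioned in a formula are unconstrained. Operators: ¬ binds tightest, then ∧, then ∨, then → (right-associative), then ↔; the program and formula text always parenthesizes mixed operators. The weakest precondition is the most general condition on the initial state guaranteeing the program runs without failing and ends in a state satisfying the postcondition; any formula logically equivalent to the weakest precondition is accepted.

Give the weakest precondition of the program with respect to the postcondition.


Working backward. After the program, g ≤ -9 must hold.
Before g := x: x ≤ -9
Then branch requires x ≤ -9; else branch requires x ≤ -9.
Before the if: (x < 9 → x ≤ -9) ∧ ((¬(x < 9)) → x ≤ -9)
Before skip: (x < 9 → x ≤ -9) ∧ ((¬(x < 9)) → x ≤ -9)
Answer: WP = (x < 9 → x ≤ -9) ∧ ((¬(x < 9)) → x ≤ -9)


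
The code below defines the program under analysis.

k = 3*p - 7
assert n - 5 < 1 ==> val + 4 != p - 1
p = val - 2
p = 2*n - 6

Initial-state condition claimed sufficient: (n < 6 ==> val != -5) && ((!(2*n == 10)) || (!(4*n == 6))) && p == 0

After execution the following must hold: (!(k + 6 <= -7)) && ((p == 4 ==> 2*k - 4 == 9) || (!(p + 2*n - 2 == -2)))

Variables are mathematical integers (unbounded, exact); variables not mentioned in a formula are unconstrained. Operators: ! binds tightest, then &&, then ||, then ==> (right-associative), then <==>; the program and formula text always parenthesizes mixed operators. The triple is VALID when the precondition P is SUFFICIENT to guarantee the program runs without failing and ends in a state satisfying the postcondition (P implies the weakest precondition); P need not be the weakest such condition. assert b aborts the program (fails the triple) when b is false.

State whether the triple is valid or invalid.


Working backward. After the program, the postcondition (!(k + 6 <= -7)) && ((p == 4 ==> 2*k - 4 == 9) || (!(p + 2*n - 2 == -2))) must hold; in canonical form it is (!(k <= -13)) && ((p == 4 ==> 2*k == 13) || (!(2*n + p == 0))).
Before p := 2*n - 6: (!(k <= -13)) && ((2*n == 10 ==> 2*k == 13) || (!(4*n == 6)))
Before p := val - 2: (!(k <= -13)) && ((2*n == 10 ==> 2*k == 13) || (!(4*n == 6)))
Before assert n - 5 < 1 ==> val + 4 != p - 1: (n < 6 ==> val != p - 5) && (!(k <= -13)) && ((2*n == 10 ==> 2*k == 13) || (!(4*n == 6)))
Before k := 3*p - 7: (n < 6 ==> val != p - 5) && (!(3*p <= -6)) && ((2*n == 10 ==> 6*p == 27) || (!(4*n == 6)))
The weakest precondition is (n < 6 ==> val != p - 5) && (!(3*p <= -6)) && ((2*n == 10 ==> 6*p == 27) || (!(4*n == 6))).
Check whether (n < 6 ==> val != -5) && ((!(2*n == 10)) || (!(4*n == 6))) && p == 0 implies it.
Every state satisfying the precondition satisfies the weakest precondition: the implication holds.
Answer: valid


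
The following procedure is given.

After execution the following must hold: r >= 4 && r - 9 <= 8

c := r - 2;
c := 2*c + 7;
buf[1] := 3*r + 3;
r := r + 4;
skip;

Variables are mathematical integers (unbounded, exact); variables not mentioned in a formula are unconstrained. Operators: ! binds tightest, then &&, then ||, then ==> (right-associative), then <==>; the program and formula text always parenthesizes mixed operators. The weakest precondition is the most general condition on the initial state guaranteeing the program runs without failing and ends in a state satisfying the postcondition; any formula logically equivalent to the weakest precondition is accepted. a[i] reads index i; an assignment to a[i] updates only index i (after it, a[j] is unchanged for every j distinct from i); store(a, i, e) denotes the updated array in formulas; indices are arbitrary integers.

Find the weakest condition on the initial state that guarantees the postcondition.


Working backward. After the program, the postcondition r >= 4 && r - 9 <= 8 must hold; in canonical form it is r >= 4 && r <= 17.
Before skip: r >= 4 && r <= 17
Before r := r + 4: r >= 0 && r <= 13
Before buf[1] := 3*r + 3: r >= 0 && r <= 13
Before c := 2*c + 7: r >= 0 && r <= 13
Before c := r - 2: r >= 0 && r <= 13
Answer: WP = r >= 0 && r <= 13


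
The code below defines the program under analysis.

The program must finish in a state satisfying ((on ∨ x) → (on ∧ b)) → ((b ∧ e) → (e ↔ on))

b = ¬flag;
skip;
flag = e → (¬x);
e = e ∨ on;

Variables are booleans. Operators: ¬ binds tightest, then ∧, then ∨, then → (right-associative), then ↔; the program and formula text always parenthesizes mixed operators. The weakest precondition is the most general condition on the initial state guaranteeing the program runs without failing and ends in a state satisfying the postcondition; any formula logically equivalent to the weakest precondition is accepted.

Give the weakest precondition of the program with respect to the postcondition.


Working backward. After the program, ((on ∨ x) → (on ∧ b)) → ((b ∧ e) → (e ↔ on)) must hold.
Before e := e ∨ on: ((on ∨ x) → (on ∧ b)) → ((b ∧ (e ∨ on)) → ((e ∨ on) ↔ on))
Before flag := e → (¬x): ((on ∨ x) → (on ∧ b)) → ((b ∧ (e ∨ on)) → ((e ∨ on) ↔ on))
Before skip: ((on ∨ x) → (on ∧ b)) → ((b ∧ (e ∨ on)) → ((e ∨ on) ↔ on))
Before b := ¬flag: ((on ∨ x) → (on ∧ (¬flag))) → (((¬flag) ∧ (e ∨ on)) → ((e ∨ on) ↔ on))
Answer: WP = ((on ∨ x) → (on ∧ (¬flag))) → (((¬flag) ∧ (e ∨ on)) → ((e ∨ on) ↔ on))


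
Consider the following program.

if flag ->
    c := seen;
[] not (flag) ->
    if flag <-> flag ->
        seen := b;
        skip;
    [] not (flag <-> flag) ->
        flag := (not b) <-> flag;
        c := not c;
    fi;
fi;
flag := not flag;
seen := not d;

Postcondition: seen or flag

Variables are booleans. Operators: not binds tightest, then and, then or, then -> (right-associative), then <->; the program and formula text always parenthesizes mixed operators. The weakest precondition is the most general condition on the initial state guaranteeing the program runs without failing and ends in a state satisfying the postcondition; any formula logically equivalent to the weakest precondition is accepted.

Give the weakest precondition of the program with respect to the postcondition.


Working backward. After the program, seen or flag must hold.
Before seen := not d: (not d) or flag
Before flag := not flag: (not d) or (not flag)
Then branch requires (not d) or (not flag); else branch requires (not d) or (not flag).
Before the if: (flag -> ((not d) or (not flag))) and ((not flag) -> ((not d) or (not flag)))
Answer: WP = (flag -> ((not d) or (not flag))) and ((not flag) -> ((not d) or (not flag)))


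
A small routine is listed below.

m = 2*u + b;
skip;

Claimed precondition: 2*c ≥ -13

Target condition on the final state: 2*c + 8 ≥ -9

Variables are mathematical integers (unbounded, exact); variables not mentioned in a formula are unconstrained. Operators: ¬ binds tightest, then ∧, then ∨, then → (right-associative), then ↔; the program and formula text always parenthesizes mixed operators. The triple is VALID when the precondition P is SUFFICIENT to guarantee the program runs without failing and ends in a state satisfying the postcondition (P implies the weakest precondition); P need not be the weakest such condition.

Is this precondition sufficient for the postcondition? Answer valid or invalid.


Working backward. After the program, the postcondition 2*c + 8 ≥ -9 must hold; in canonical form it is 2*c ≥ -17.
Before skip: 2*c ≥ -17
Before m := 2*u + b: 2*c ≥ -17
The weakest precondition is 2*c ≥ -17.
Check whether 2*c ≥ -13 implies it.
Every state satisfying the precondition satisfies the weakest precondition: the implication holds.
Answer: valid


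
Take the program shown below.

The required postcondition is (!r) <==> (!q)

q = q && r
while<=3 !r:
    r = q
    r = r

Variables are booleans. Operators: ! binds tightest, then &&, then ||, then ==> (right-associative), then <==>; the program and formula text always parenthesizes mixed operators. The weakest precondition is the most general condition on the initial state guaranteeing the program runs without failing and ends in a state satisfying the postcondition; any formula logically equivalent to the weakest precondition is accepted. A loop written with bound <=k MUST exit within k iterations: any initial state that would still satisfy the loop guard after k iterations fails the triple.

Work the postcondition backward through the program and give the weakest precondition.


Working backward. After the program, (!r) <==> (!q) must hold.
Before the loop (bound <=3), unroll the exhaustion recursion (WP_0 = exit-now case; WP_j = one more guarded iteration, up to j = 3):
  WP_0: r && ((!r) <==> (!q))
  WP_1: ((!r) ==> q) && (r ==> ((!r) <==> (!q)))
  WP_2: ((!r) ==> ((!q) ==> q)) && (r ==> ((!r) <==> (!q)))
  WP_3: ((!r) ==> ((!q) ==> ((!q) ==> q))) && (r ==> ((!r) <==> (!q)))
So before the loop: ((!r) ==> ((!q) ==> ((!q) ==> q))) && (r ==> ((!r) <==> (!q)))
Before q := q && r: ((!r) ==> ((!(q && r)) ==> ((!(q && r)) ==> (q && r)))) && (r ==> ((!r) <==> (!(q && r))))
Answer: WP = ((!r) ==> ((!(q && r)) ==> ((!(q && r)) ==> (q && r)))) && (r ==> ((!r) <==> (!(q && r))))


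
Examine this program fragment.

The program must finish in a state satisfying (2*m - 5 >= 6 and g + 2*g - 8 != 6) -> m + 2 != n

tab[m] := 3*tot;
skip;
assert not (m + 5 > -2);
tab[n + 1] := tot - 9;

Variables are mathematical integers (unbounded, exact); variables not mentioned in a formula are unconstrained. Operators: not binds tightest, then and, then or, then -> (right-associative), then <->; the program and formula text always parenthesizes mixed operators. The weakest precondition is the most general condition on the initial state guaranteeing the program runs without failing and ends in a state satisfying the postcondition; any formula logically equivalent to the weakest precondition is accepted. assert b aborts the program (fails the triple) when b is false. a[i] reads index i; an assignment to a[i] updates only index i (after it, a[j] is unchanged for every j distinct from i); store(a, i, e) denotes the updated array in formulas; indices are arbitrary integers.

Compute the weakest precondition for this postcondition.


Working backward. After the program, the postcondition (2*m - 5 >= 6 and g + 2*g - 8 != 6) -> m + 2 != n must hold; in canonical form it is (2*m >= 11 and 3*g != 14) -> m != n - 2.
Before tab[n + 1] := tot - 9: (2*m >= 11 and 3*g != 14) -> m != n - 2
Before assert not (m + 5 > -2): (not (m > -7)) and ((2*m >= 11 and 3*g != 14) -> m != n - 2)
Before skip: (not (m > -7)) and ((2*m >= 11 and 3*g != 14) -> m != n - 2)
Before tab[m] := 3*tot: (not (m > -7)) and ((2*m >= 11 and 3*g != 14) -> m != n - 2)
Answer: WP = (not (m > -7)) and ((2*m >= 11 and 3*g != 14) -> m != n - 2)


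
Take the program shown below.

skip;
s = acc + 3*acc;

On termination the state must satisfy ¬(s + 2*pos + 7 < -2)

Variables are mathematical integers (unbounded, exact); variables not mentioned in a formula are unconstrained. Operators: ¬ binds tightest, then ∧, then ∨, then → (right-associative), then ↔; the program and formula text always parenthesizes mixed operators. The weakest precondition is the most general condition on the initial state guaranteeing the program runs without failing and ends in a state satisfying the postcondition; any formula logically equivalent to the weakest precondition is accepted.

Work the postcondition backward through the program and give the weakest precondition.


Working backward. After the program, the postcondition ¬(s + 2*pos + 7 < -2) must hold; in canonical form it is ¬(2*pos + s < -9).
Before s := acc + 3*acc: ¬(4*acc + 2*pos < -9)
Before skip: ¬(4*acc + 2*pos < -9)
Answer: WP = ¬(4*acc + 2*pos < -9)


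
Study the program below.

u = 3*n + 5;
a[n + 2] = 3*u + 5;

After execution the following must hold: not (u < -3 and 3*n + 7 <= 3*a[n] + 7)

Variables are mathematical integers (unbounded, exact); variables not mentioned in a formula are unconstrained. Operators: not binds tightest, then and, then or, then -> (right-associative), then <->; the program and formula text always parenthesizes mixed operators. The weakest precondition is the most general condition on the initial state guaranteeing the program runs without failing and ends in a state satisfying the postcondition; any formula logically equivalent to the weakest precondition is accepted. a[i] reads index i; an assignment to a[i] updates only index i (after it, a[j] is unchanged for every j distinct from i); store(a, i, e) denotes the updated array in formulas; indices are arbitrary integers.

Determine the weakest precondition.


Working backward. After the program, the postcondition not (u < -3 and 3*n + 7 <= 3*a[n] + 7) must hold; in canonical form it is not (u < -3 and 3*n <= 3*a[n]).
Before a[n + 2] := 3*u + 5: not (u < -3 and 3*n <= 3*store(a, n + 2, 3*u + 5)[n])
Before u := 3*n + 5: not (3*n < -8 and 3*n <= 3*store(a, n + 2, 9*n + 20)[n])
Answer: WP = not (3*n < -8 and 3*n <= 3*store(a, n + 2, 9*n + 20)[n])


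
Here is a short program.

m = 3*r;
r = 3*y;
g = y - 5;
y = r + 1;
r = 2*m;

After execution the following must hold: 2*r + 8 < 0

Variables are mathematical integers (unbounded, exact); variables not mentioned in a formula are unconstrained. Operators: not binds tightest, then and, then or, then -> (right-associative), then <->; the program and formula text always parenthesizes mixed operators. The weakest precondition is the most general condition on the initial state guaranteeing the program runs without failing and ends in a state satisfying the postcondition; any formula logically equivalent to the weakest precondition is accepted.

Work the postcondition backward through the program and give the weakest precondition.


Working backward. After the program, the postcondition 2*r + 8 < 0 must hold; in canonical form it is 2*r < -8.
Before r := 2*m: 4*m < -8
Before y := r + 1: 4*m < -8
Before g := y - 5: 4*m < -8
Before r := 3*y: 4*m < -8
Before m := 3*r: 12*r < -8
Answer: WP = 12*r < -8


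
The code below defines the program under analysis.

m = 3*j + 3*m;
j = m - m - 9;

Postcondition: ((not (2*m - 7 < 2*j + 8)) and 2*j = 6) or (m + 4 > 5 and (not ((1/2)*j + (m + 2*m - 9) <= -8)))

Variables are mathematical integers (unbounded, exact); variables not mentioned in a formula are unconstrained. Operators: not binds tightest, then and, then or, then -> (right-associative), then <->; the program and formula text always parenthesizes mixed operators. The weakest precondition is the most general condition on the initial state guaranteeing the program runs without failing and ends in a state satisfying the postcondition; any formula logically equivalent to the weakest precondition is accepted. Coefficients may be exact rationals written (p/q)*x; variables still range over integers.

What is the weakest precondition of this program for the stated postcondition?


Working backward. After the program, the postcondition ((not (2*m - 7 < 2*j + 8)) and 2*j = 6) or (m + 4 > 5 and (not ((1/2)*j + (m + 2*m - 9) <= -8))) must hold; in canonical form it is ((not (2*m < 2*j + 15)) and 2*j = 6) or (m > 1 and (not ((1/2)*j + 3*m <= 1))).
Before j := m - m - 9: m > 1 and (not (3*m <= 11/2))
Before m := 3*j + 3*m: 3*j + 3*m > 1 and (not (9*j + 9*m <= 11/2))
Answer: WP = 3*j + 3*m > 1 and (not (9*j + 9*m <= 11/2))


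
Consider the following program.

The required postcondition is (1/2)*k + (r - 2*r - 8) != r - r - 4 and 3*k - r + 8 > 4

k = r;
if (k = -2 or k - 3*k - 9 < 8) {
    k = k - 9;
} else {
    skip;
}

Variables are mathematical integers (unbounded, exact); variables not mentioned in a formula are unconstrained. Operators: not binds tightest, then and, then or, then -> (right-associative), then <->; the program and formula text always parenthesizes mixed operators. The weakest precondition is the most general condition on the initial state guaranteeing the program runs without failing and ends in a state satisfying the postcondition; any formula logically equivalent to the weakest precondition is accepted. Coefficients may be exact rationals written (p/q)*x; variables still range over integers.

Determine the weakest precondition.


Working backward. After the program, the postcondition (1/2)*k + (r - 2*r - 8) != r - r - 4 and 3*k - r + 8 > 4 must hold; in canonical form it is (1/2)*k != r + 4 and 3*k > r - 4.
Then branch requires (1/2)*k != r + 17/2 and 3*k > r + 23; else branch requires (1/2)*k != r + 4 and 3*k > r - 4.
Before the if: ((k = -2 or 2*k > -17) -> ((1/2)*k != r + 17/2 and 3*k > r + 23)) and ((not (k = -2 or 2*k > -17)) -> ((1/2)*k != r + 4 and 3*k > r - 4))
Before k := r: ((r = -2 or 2*r > -17) -> ((1/2)*r != -17/2 and 2*r > 23)) and ((not (r = -2 or 2*r > -17)) -> ((1/2)*r != -4 and 2*r > -4))
Answer: WP = ((r = -2 or 2*r > -17) -> ((1/2)*r != -17/2 and 2*r > 23)) and ((not (r = -2 or 2*r > -17)) -> ((1/2)*r != -4 and 2*r > -4))


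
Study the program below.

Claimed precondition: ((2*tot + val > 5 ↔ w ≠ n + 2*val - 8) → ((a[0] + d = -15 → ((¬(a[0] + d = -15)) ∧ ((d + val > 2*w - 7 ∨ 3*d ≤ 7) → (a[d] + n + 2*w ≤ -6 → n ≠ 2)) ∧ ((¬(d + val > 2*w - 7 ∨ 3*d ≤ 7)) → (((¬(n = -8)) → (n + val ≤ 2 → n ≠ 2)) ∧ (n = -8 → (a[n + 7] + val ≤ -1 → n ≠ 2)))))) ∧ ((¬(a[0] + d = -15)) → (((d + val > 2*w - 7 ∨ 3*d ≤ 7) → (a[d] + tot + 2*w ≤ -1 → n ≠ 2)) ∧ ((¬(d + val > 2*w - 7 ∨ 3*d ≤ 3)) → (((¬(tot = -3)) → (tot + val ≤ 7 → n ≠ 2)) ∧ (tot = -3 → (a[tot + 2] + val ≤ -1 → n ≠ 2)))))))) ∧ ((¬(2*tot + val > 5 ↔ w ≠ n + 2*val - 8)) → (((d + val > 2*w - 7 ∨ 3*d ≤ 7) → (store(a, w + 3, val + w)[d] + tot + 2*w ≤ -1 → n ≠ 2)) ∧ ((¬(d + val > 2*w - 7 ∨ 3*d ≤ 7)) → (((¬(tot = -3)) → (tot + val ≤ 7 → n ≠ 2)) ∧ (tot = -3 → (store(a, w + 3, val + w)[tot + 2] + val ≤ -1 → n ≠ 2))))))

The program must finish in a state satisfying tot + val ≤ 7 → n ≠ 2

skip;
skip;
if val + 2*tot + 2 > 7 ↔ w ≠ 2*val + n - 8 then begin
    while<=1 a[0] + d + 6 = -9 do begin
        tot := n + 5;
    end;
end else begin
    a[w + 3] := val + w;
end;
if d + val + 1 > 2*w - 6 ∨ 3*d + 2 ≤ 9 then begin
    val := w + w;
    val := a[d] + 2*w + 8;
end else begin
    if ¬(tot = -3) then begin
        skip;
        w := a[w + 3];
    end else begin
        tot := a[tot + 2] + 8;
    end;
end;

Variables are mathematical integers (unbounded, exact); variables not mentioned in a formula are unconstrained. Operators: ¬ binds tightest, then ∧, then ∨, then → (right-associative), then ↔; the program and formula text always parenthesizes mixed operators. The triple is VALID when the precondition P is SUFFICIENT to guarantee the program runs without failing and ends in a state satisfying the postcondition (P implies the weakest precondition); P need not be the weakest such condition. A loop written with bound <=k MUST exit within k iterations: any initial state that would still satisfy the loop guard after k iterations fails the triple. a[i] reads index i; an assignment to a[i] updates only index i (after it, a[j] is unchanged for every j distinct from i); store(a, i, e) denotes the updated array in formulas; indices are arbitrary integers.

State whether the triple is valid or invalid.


Working backward. After the program, tot + val ≤ 7 → n ≠ 2 must hold.
Then branch requires a[d] + tot + 2*w ≤ -1 → n ≠ 2; else branch requires ((¬(tot = -3)) → (tot + val ≤ 7 → n ≠ 2)) ∧ (tot = -3 → (a[tot + 2] + val ≤ -1 → n ≠ 2)).
Before the if: ((d + val > 2*w - 7 ∨ 3*d ≤ 7) → (a[d] + tot + 2*w ≤ -1 → n ≠ 2)) ∧ ((¬(d + val > 2*w - 7 ∨ 3*d ≤ 7)) → (((¬(tot = -3)) → (tot + val ≤ 7 → n ≠ 2)) ∧ (tot = -3 → (a[tot + 2] + val ≤ -1 → n ≠ 2))))
Then branch requires (a[0] + d = -15 → ((¬(a[0] + d = -15)) ∧ ((d + val > 2*w - 7 ∨ 3*d ≤ 7) → (a[d] + n + 2*w ≤ -6 → n ≠ 2)) ∧ ((¬(d + val > 2*w - 7 ∨ 3*d ≤ 7)) → (((¬(n = -8)) → (n + val ≤ 2 → n ≠ 2)) ∧ (n = -8 → (a[n + 7] + val ≤ -1 → n ≠ 2)))))) ∧ ((¬(a[0] + d = -15)) → (((d + val > 2*w - 7 ∨ 3*d ≤ 7) → (a[d] + tot + 2*w ≤ -1 → n ≠ 2)) ∧ ((¬(d + val > 2*w - 7 ∨ 3*d ≤ 7)) → (((¬(tot = -3)) → (tot + val ≤ 7 → n ≠ 2)) ∧ (tot = -3 → (a[tot + 2] + val ≤ -1 → n ≠ 2)))))); else branch requires ((d + val > 2*w - 7 ∨ 3*d ≤ 7) → (store(a, w + 3, val + w)[d] + tot + 2*w ≤ -1 → n ≠ 2)) ∧ ((¬(d + val > 2*w - 7 ∨ 3*d ≤ 7)) → (((¬(tot = -3)) → (tot + val ≤ 7 → n ≠ 2)) ∧ (tot = -3 → (store(a, w + 3, val + w)[tot + 2] + val ≤ -1 → n ≠ 2)))).
Before the if: ((2*tot + val > 5 ↔ w ≠ n + 2*val - 8) → ((a[0] + d = -15 → ((¬(a[0] + d = -15)) ∧ ((d + val > 2*w - 7 ∨ 3*d ≤ 7) → (a[d] + n + 2*w ≤ -6 → n ≠ 2)) ∧ ((¬(d + val > 2*w - 7 ∨ 3*d ≤ 7)) → (((¬(n = -8)) → (n + val ≤ 2 → n ≠ 2)) ∧ (n = -8 → (a[n + 7] + val ≤ -1 → n ≠ 2)))))) ∧ ((¬(a[0] + d = -15)) → (((d + val > 2*w - 7 ∨ 3*d ≤ 7) → (a[d] + tot + 2*w ≤ -1 → n ≠ 2)) ∧ ((¬(d + val > 2*w - 7 ∨ 3*d ≤ 7)) → (((¬(tot = -3)) → (tot + val ≤ 7 → n ≠ 2)) ∧ (tot = -3 → (a[tot + 2] + val ≤ -1 → n ≠ 2)))))))) ∧ ((¬(2*tot + val > 5 ↔ w ≠ n + 2*val - 8)) → (((d + val > 2*w - 7 ∨ 3*d ≤ 7) → (store(a, w + 3, val + w)[d] + tot + 2*w ≤ -1 → n ≠ 2)) ∧ ((¬(d + val > 2*w - 7 ∨ 3*d ≤ 7)) → (((¬(tot = -3)) → (tot + val ≤ 7 → n ≠ 2)) ∧ (tot = -3 → (store(a, w + 3, val + w)[tot + 2] + val ≤ -1 → n ≠ 2))))))
Before skip: ((2*tot + val > 5 ↔ w ≠ n + 2*val - 8) → ((a[0] + d = -15 → ((¬(a[0] + d = -15)) ∧ ((d + val > 2*w - 7 ∨ 3*d ≤ 7) → (a[d] + n + 2*w ≤ -6 → n ≠ 2)) ∧ ((¬(d + val > 2*w - 7 ∨ 3*d ≤ 7)) → (((¬(n = -8)) → (n + val ≤ 2 → n ≠ 2)) ∧ (n = -8 → (a[n + 7] + val ≤ -1 → n ≠ 2)))))) ∧ ((¬(a[0] + d = -15)) → (((d + val > 2*w - 7 ∨ 3*d ≤ 7) → (a[d] + tot + 2*w ≤ -1 → n ≠ 2)) ∧ ((¬(d + val > 2*w - 7 ∨ 3*d ≤ 7)) → (((¬(tot = -3)) → (tot + val ≤ 7 → n ≠ 2)) ∧ (tot = -3 → (a[tot + 2] + val ≤ -1 → n ≠ 2)))))))) ∧ ((¬(2*tot + val > 5 ↔ w ≠ n + 2*val - 8)) → (((d + val > 2*w - 7 ∨ 3*d ≤ 7) → (store(a, w + 3, val + w)[d] + tot + 2*w ≤ -1 → n ≠ 2)) ∧ ((¬(d + val > 2*w - 7 ∨ 3*d ≤ 7)) → (((¬(tot = -3)) → (tot + val ≤ 7 → n ≠ 2)) ∧ (tot = -3 → (store(a, w + 3, val + w)[tot + 2] + val ≤ -1 → n ≠ 2))))))
Before skip: ((2*tot + val > 5 ↔ w ≠ n + 2*val - 8) → ((a[0] + d = -15 → ((¬(a[0] + d = -15)) ∧ ((d + val > 2*w - 7 ∨ 3*d ≤ 7) → (a[d] + n + 2*w ≤ -6 → n ≠ 2)) ∧ ((¬(d + val > 2*w - 7 ∨ 3*d ≤ 7)) → (((¬(n = -8)) → (n + val ≤ 2 → n ≠ 2)) ∧ (n = -8 → (a[n + 7] + val ≤ -1 → n ≠ 2)))))) ∧ ((¬(a[0] + d = -15)) → (((d + val > 2*w - 7 ∨ 3*d ≤ 7) → (a[d] + tot + 2*w ≤ -1 → n ≠ 2)) ∧ ((¬(d + val > 2*w - 7 ∨ 3*d ≤ 7)) → (((¬(tot = -3)) → (tot + val ≤ 7 → n ≠ 2)) ∧ (tot = -3 → (a[tot + 2] + val ≤ -1 → n ≠ 2)))))))) ∧ ((¬(2*tot + val > 5 ↔ w ≠ n + 2*val - 8)) → (((d + val > 2*w - 7 ∨ 3*d ≤ 7) → (store(a, w + 3, val + w)[d] + tot + 2*w ≤ -1 → n ≠ 2)) ∧ ((¬(d + val > 2*w - 7 ∨ 3*d ≤ 7)) → (((¬(tot = -3)) → (tot + val ≤ 7 → n ≠ 2)) ∧ (tot = -3 → (store(a, w + 3, val + w)[tot + 2] + val ≤ -1 → n ≠ 2))))))
The weakest precondition is ((2*tot + val > 5 ↔ w ≠ n + 2*val - 8) → ((a[0] + d = -15 → ((¬(a[0] + d = -15)) ∧ ((d + val > 2*w - 7 ∨ 3*d ≤ 7) → (a[d] + n + 2*w ≤ -6 → n ≠ 2)) ∧ ((¬(d + val > 2*w - 7 ∨ 3*d ≤ 7)) → (((¬(n = -8)) → (n + val ≤ 2 → n ≠ 2)) ∧ (n = -8 → (a[n + 7] + val ≤ -1 → n ≠ 2)))))) ∧ ((¬(a[0] + d = -15)) → (((d + val > 2*w - 7 ∨ 3*d ≤ 7) → (a[d] + tot + 2*w ≤ -1 → n ≠ 2)) ∧ ((¬(d + val > 2*w - 7 ∨ 3*d ≤ 7)) → (((¬(tot = -3)) → (tot + val ≤ 7 → n ≠ 2)) ∧ (tot = -3 → (a[tot + 2] + val ≤ -1 → n ≠ 2)))))))) ∧ ((¬(2*tot + val > 5 ↔ w ≠ n + 2*val - 8)) → (((d + val > 2*w - 7 ∨ 3*d ≤ 7) → (store(a, w + 3, val + w)[d] + tot + 2*w ≤ -1 → n ≠ 2)) ∧ ((¬(d + val > 2*w - 7 ∨ 3*d ≤ 7)) → (((¬(tot = -3)) → (tot + val ≤ 7 → n ≠ 2)) ∧ (tot = -3 → (store(a, w + 3, val + w)[tot + 2] + val ≤ -1 → n ≠ 2)))))).
Check whether ((2*tot + val > 5 ↔ w ≠ n + 2*val - 8) → ((a[0] + d = -15 → ((¬(a[0] + d = -15)) ∧ ((d + val > 2*w - 7 ∨ 3*d ≤ 7) → (a[d] + n + 2*w ≤ -6 → n ≠ 2)) ∧ ((¬(d + val > 2*w - 7 ∨ 3*d ≤ 7)) → (((¬(n = -8)) → (n + val ≤ 2 → n ≠ 2)) ∧ (n = -8 → (a[n + 7] + val ≤ -1 → n ≠ 2)))))) ∧ ((¬(a[0] + d = -15)) → (((d + val > 2*w - 7 ∨ 3*d ≤ 7) → (a[d] + tot + 2*w ≤ -1 → n ≠ 2)) ∧ ((¬(d + val > 2*w - 7 ∨ 3*d ≤ 3)) → (((¬(tot = -3)) → (tot + val ≤ 7 → n ≠ 2)) ∧ (tot = -3 → (a[tot + 2] + val ≤ -1 → n ≠ 2)))))))) ∧ ((¬(2*tot + val > 5 ↔ w ≠ n + 2*val - 8)) → (((d + val > 2*w - 7 ∨ 3*d ≤ 7) → (store(a, w + 3, val + w)[d] + tot + 2*w ≤ -1 → n ≠ 2)) ∧ ((¬(d + val > 2*w - 7 ∨ 3*d ≤ 7)) → (((¬(tot = -3)) → (tot + val ≤ 7 → n ≠ 2)) ∧ (tot = -3 → (store(a, w + 3, val + w)[tot + 2] + val ≤ -1 → n ≠ 2)))))) implies it.
Every state satisfying the precondition satisfies the weakest precondition: the implication holds.
Answer: valid


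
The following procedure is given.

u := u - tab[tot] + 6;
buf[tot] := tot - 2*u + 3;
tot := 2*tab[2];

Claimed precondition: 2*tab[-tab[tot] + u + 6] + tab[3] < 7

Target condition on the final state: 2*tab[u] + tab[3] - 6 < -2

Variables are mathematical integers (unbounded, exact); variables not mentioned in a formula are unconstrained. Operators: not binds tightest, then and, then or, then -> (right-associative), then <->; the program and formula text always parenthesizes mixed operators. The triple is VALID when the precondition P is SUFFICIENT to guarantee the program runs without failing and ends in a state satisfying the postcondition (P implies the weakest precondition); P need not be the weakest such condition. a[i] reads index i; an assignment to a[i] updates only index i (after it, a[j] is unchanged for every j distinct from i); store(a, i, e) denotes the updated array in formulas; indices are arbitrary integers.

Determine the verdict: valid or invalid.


Working backward. After the program, the postcondition 2*tab[u] + tab[3] - 6 < -2 must hold; in canonical form it is tab[3] + 2*tab[u] < 4.
Before tot := 2*tab[2]: tab[3] + 2*tab[u] < 4
Before buf[tot] := tot - 2*u + 3: tab[3] + 2*tab[u] < 4
Before u := u - tab[tot] + 6: 2*tab[-tab[tot] + u + 6] + tab[3] < 4
The weakest precondition is 2*tab[-tab[tot] + u + 6] + tab[3] < 4.
Check whether 2*tab[-tab[tot] + u + 6] + tab[3] < 7 implies it.
Countermodel: at the initial state tab = {[0] = 0, [3] = 0, [5] = 2, elsewhere 0}, tot = 0, u = -1, the precondition holds but the weakest precondition fails.
Answer: invalid


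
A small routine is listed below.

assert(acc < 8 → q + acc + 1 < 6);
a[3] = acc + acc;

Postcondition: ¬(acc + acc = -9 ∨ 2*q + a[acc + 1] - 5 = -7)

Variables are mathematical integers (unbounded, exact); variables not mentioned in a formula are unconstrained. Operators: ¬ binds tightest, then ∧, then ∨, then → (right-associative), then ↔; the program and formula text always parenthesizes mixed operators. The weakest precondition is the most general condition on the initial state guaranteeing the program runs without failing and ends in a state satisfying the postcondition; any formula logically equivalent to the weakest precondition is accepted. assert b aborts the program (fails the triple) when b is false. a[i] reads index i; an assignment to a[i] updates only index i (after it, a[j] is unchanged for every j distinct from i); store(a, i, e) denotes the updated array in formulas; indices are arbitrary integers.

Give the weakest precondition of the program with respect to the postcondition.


Working backward. After the program, the postcondition ¬(acc + acc = -9 ∨ 2*q + a[acc + 1] - 5 = -7) must hold; in canonical form it is ¬(2*acc = -9 ∨ a[acc + 1] + 2*q = -2).
Before a[3] := acc + acc: ¬(2*acc = -9 ∨ store(a, 3, 2*acc)[acc + 1] + 2*q = -2)
Before assert acc < 8 → q + acc + 1 < 6: (acc < 8 → acc + q < 5) ∧ (¬(2*acc = -9 ∨ store(a, 3, 2*acc)[acc + 1] + 2*q = -2))
Answer: WP = (acc < 8 → acc + q < 5) ∧ (¬(2*acc = -9 ∨ store(a, 3, 2*acc)[acc + 1] + 2*q = -2))


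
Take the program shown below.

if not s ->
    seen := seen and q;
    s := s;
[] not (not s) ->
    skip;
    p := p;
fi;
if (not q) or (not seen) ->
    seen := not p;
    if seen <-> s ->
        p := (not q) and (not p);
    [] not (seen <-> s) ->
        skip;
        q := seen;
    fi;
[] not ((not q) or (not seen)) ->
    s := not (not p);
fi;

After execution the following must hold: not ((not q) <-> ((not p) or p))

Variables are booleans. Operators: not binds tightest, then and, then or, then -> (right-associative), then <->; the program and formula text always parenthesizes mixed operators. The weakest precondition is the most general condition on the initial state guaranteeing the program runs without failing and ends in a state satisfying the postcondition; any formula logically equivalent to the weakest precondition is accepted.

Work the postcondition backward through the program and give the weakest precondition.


Working backward. After the program, the postcondition not ((not q) <-> ((not p) or p)) must hold; in canonical form it is q.
Then branch requires (((not p) <-> s) -> q) and ((not ((not p) <-> s)) -> (not p)); else branch requires q.
Before the if: (((not q) or (not seen)) -> ((((not p) <-> s) -> q) and ((not ((not p) <-> s)) -> (not p)))) and ((not ((not q) or (not seen))) -> q)
Then branch requires (((not q) or (not (seen and q))) -> ((((not p) <-> s) -> q) and ((not ((not p) <-> s)) -> (not p)))) and ((not ((not q) or (not (seen and q)))) -> q); else branch requires (((not q) or (not seen)) -> ((((not p) <-> s) -> q) and ((not ((not p) <-> s)) -> (not p)))) and ((not ((not q) or (not seen))) -> q).
Before the if: ((not s) -> ((((not q) or (not (seen and q))) -> ((((not p) <-> s) -> q) and ((not ((not p) <-> s)) -> (not p)))) and ((not ((not q) or (not (seen and q)))) -> q))) and (s -> ((((not q) or (not seen)) -> ((((not p) <-> s) -> q) and ((not ((not p) <-> s)) -> (not p)))) and ((not ((not q) or (not seen))) -> q)))
Answer: WP = ((not s) -> ((((not q) or (not (seen and q))) -> ((((not p) <-> s) -> q) and ((not ((not p) <-> s)) -> (not p)))) and ((not ((not q) or (not (seen and q)))) -> q))) and (s -> ((((not q) or (not seen)) -> ((((not p) <-> s) -> q) and ((not ((not p) <-> s)) -> (not p)))) and ((not ((not q) or (not seen))) -> q)))


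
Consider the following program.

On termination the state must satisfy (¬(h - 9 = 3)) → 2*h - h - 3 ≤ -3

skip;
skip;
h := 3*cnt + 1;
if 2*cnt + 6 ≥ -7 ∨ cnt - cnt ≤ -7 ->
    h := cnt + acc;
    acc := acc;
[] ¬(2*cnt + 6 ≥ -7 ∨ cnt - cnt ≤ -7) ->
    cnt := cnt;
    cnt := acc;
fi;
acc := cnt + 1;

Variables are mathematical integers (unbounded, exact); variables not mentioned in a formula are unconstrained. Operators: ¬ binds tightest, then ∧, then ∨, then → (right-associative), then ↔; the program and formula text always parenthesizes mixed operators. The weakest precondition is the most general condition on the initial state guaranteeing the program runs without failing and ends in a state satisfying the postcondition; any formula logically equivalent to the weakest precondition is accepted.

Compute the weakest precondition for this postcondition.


Working backward. After the program, the postcondition (¬(h - 9 = 3)) → 2*h - h - 3 ≤ -3 must hold; in canonical form it is (¬(h = 12)) → h ≤ 0.
Before acc := cnt + 1: (¬(h = 12)) → h ≤ 0
Then branch requires (¬(acc + cnt = 12)) → acc + cnt ≤ 0; else branch requires (¬(h = 12)) → h ≤ 0.
Before the if: (2*cnt ≥ -13 → ((¬(acc + cnt = 12)) → acc + cnt ≤ 0)) ∧ ((¬(2*cnt ≥ -13)) → ((¬(h = 12)) → h ≤ 0))
Before h := 3*cnt + 1: (2*cnt ≥ -13 → ((¬(acc + cnt = 12)) → acc + cnt ≤ 0)) ∧ ((¬(2*cnt ≥ -13)) → ((¬(3*cnt = 11)) → 3*cnt ≤ -1))
Before skip: (2*cnt ≥ -13 → ((¬(acc + cnt = 12)) → acc + cnt ≤ 0)) ∧ ((¬(2*cnt ≥ -13)) → ((¬(3*cnt = 11)) → 3*cnt ≤ -1))
Before skip: (2*cnt ≥ -13 → ((¬(acc + cnt = 12)) → acc + cnt ≤ 0)) ∧ ((¬(2*cnt ≥ -13)) → ((¬(3*cnt = 11)) → 3*cnt ≤ -1))
Answer: WP = (2*cnt ≥ -13 → ((¬(acc + cnt = 12)) → acc + cnt ≤ 0)) ∧ ((¬(2*cnt ≥ -13)) → ((¬(3*cnt = 11)) → 3*cnt ≤ -1))
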